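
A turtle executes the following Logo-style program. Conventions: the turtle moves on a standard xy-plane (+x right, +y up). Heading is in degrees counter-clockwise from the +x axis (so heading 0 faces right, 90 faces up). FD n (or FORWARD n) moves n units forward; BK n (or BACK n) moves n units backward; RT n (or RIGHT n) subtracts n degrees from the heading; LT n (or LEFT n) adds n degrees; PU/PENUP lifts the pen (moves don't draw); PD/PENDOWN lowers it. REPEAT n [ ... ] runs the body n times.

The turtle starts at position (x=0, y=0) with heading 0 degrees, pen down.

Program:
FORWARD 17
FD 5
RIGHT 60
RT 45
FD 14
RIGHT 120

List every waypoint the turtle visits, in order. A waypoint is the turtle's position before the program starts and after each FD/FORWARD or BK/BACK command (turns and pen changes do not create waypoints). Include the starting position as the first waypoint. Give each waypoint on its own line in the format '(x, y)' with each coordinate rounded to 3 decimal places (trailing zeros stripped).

Executing turtle program step by step:
Start: pos=(0,0), heading=0, pen down
FD 17: (0,0) -> (17,0) [heading=0, draw]
FD 5: (17,0) -> (22,0) [heading=0, draw]
RT 60: heading 0 -> 300
RT 45: heading 300 -> 255
FD 14: (22,0) -> (18.377,-13.523) [heading=255, draw]
RT 120: heading 255 -> 135
Final: pos=(18.377,-13.523), heading=135, 3 segment(s) drawn
Waypoints (4 total):
(0, 0)
(17, 0)
(22, 0)
(18.377, -13.523)

Answer: (0, 0)
(17, 0)
(22, 0)
(18.377, -13.523)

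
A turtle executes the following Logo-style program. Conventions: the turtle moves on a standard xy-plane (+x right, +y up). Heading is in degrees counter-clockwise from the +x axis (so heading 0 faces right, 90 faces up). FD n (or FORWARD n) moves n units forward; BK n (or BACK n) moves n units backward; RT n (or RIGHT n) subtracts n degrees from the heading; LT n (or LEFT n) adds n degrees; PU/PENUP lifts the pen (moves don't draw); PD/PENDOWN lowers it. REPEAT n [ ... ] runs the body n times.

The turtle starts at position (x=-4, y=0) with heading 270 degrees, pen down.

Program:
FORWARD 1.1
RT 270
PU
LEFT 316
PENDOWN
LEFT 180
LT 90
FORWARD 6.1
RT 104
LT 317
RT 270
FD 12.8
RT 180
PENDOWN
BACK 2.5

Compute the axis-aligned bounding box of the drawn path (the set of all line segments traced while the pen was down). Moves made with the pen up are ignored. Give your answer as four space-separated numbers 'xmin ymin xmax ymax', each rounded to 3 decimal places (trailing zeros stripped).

Answer: -23.256 -5.488 -4 0

Derivation:
Executing turtle program step by step:
Start: pos=(-4,0), heading=270, pen down
FD 1.1: (-4,0) -> (-4,-1.1) [heading=270, draw]
RT 270: heading 270 -> 0
PU: pen up
LT 316: heading 0 -> 316
PD: pen down
LT 180: heading 316 -> 136
LT 90: heading 136 -> 226
FD 6.1: (-4,-1.1) -> (-8.237,-5.488) [heading=226, draw]
RT 104: heading 226 -> 122
LT 317: heading 122 -> 79
RT 270: heading 79 -> 169
FD 12.8: (-8.237,-5.488) -> (-20.802,-3.046) [heading=169, draw]
RT 180: heading 169 -> 349
PD: pen down
BK 2.5: (-20.802,-3.046) -> (-23.256,-2.569) [heading=349, draw]
Final: pos=(-23.256,-2.569), heading=349, 4 segment(s) drawn

Segment endpoints: x in {-23.256, -20.802, -8.237, -4}, y in {-5.488, -3.046, -2.569, -1.1, 0}
xmin=-23.256, ymin=-5.488, xmax=-4, ymax=0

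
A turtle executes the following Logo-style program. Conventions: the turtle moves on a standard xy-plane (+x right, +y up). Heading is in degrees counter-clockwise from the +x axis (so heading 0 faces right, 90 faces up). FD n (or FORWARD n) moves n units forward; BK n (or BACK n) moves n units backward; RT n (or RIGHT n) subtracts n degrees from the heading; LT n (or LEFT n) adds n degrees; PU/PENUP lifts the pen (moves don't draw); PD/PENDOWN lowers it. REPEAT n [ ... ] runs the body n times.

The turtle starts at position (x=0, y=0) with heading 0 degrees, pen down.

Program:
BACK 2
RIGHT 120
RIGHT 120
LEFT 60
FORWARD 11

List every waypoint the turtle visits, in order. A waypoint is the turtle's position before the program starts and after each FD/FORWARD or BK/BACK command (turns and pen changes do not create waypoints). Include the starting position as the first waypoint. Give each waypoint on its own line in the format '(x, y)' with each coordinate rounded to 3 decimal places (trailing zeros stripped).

Executing turtle program step by step:
Start: pos=(0,0), heading=0, pen down
BK 2: (0,0) -> (-2,0) [heading=0, draw]
RT 120: heading 0 -> 240
RT 120: heading 240 -> 120
LT 60: heading 120 -> 180
FD 11: (-2,0) -> (-13,0) [heading=180, draw]
Final: pos=(-13,0), heading=180, 2 segment(s) drawn
Waypoints (3 total):
(0, 0)
(-2, 0)
(-13, 0)

Answer: (0, 0)
(-2, 0)
(-13, 0)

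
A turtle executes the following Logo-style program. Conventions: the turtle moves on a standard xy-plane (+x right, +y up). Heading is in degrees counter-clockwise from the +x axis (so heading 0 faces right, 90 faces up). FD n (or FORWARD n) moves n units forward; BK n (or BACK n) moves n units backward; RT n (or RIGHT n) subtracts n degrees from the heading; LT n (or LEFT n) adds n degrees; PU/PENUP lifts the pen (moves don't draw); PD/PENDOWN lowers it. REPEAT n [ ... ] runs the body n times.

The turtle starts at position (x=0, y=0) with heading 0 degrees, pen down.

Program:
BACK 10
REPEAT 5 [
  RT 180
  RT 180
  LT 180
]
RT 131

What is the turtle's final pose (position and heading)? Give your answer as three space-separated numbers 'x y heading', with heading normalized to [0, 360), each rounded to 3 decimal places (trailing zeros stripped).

Executing turtle program step by step:
Start: pos=(0,0), heading=0, pen down
BK 10: (0,0) -> (-10,0) [heading=0, draw]
REPEAT 5 [
  -- iteration 1/5 --
  RT 180: heading 0 -> 180
  RT 180: heading 180 -> 0
  LT 180: heading 0 -> 180
  -- iteration 2/5 --
  RT 180: heading 180 -> 0
  RT 180: heading 0 -> 180
  LT 180: heading 180 -> 0
  -- iteration 3/5 --
  RT 180: heading 0 -> 180
  RT 180: heading 180 -> 0
  LT 180: heading 0 -> 180
  -- iteration 4/5 --
  RT 180: heading 180 -> 0
  RT 180: heading 0 -> 180
  LT 180: heading 180 -> 0
  -- iteration 5/5 --
  RT 180: heading 0 -> 180
  RT 180: heading 180 -> 0
  LT 180: heading 0 -> 180
]
RT 131: heading 180 -> 49
Final: pos=(-10,0), heading=49, 1 segment(s) drawn

Answer: -10 0 49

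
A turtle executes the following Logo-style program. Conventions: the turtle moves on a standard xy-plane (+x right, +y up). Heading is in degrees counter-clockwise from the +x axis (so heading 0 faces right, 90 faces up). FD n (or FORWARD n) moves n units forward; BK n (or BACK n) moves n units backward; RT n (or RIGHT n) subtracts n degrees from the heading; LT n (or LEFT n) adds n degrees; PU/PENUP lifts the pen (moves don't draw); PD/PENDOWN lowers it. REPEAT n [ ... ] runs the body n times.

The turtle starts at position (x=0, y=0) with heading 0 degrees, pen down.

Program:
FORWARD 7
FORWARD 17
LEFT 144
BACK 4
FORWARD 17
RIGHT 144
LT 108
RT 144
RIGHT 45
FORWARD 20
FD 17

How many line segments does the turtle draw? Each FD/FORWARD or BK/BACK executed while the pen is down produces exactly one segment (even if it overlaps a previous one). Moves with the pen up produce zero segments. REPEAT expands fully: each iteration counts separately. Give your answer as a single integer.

Answer: 6

Derivation:
Executing turtle program step by step:
Start: pos=(0,0), heading=0, pen down
FD 7: (0,0) -> (7,0) [heading=0, draw]
FD 17: (7,0) -> (24,0) [heading=0, draw]
LT 144: heading 0 -> 144
BK 4: (24,0) -> (27.236,-2.351) [heading=144, draw]
FD 17: (27.236,-2.351) -> (13.483,7.641) [heading=144, draw]
RT 144: heading 144 -> 0
LT 108: heading 0 -> 108
RT 144: heading 108 -> 324
RT 45: heading 324 -> 279
FD 20: (13.483,7.641) -> (16.611,-12.113) [heading=279, draw]
FD 17: (16.611,-12.113) -> (19.271,-28.903) [heading=279, draw]
Final: pos=(19.271,-28.903), heading=279, 6 segment(s) drawn
Segments drawn: 6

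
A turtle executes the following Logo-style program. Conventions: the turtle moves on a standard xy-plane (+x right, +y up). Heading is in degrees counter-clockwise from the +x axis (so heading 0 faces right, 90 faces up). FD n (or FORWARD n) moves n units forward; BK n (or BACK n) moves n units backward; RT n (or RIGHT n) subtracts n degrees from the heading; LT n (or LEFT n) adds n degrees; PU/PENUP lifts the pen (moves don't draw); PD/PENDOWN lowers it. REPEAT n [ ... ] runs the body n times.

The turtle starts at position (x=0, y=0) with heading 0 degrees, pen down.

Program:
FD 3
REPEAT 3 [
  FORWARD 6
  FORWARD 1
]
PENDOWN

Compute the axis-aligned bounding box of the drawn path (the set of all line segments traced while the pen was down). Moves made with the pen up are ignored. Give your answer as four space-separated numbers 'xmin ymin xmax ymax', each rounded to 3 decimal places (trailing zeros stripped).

Executing turtle program step by step:
Start: pos=(0,0), heading=0, pen down
FD 3: (0,0) -> (3,0) [heading=0, draw]
REPEAT 3 [
  -- iteration 1/3 --
  FD 6: (3,0) -> (9,0) [heading=0, draw]
  FD 1: (9,0) -> (10,0) [heading=0, draw]
  -- iteration 2/3 --
  FD 6: (10,0) -> (16,0) [heading=0, draw]
  FD 1: (16,0) -> (17,0) [heading=0, draw]
  -- iteration 3/3 --
  FD 6: (17,0) -> (23,0) [heading=0, draw]
  FD 1: (23,0) -> (24,0) [heading=0, draw]
]
PD: pen down
Final: pos=(24,0), heading=0, 7 segment(s) drawn

Segment endpoints: x in {0, 3, 9, 10, 16, 17, 23, 24}, y in {0}
xmin=0, ymin=0, xmax=24, ymax=0

Answer: 0 0 24 0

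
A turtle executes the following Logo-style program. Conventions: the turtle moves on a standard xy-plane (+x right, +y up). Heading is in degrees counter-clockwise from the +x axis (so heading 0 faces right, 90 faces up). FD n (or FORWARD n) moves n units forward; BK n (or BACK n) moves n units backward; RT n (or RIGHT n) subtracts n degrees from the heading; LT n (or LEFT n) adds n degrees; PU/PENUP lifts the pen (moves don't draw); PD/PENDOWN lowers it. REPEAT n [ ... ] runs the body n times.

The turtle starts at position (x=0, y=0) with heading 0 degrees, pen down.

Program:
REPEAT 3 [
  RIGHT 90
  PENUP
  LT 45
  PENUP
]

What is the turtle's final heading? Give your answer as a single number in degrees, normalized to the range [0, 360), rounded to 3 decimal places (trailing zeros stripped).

Executing turtle program step by step:
Start: pos=(0,0), heading=0, pen down
REPEAT 3 [
  -- iteration 1/3 --
  RT 90: heading 0 -> 270
  PU: pen up
  LT 45: heading 270 -> 315
  PU: pen up
  -- iteration 2/3 --
  RT 90: heading 315 -> 225
  PU: pen up
  LT 45: heading 225 -> 270
  PU: pen up
  -- iteration 3/3 --
  RT 90: heading 270 -> 180
  PU: pen up
  LT 45: heading 180 -> 225
  PU: pen up
]
Final: pos=(0,0), heading=225, 0 segment(s) drawn

Answer: 225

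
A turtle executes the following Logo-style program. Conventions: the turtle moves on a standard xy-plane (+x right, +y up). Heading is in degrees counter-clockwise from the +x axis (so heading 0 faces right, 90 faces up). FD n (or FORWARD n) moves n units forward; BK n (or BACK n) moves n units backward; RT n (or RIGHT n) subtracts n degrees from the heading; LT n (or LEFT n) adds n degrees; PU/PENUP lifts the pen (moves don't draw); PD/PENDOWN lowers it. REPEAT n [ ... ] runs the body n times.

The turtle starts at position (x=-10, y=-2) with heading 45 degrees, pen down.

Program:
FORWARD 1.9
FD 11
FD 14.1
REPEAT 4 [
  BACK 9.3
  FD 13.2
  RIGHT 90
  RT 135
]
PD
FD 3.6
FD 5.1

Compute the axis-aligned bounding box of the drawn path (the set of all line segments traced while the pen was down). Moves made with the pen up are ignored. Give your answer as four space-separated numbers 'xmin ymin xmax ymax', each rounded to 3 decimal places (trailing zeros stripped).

Executing turtle program step by step:
Start: pos=(-10,-2), heading=45, pen down
FD 1.9: (-10,-2) -> (-8.656,-0.656) [heading=45, draw]
FD 11: (-8.656,-0.656) -> (-0.878,7.122) [heading=45, draw]
FD 14.1: (-0.878,7.122) -> (9.092,17.092) [heading=45, draw]
REPEAT 4 [
  -- iteration 1/4 --
  BK 9.3: (9.092,17.092) -> (2.516,10.516) [heading=45, draw]
  FD 13.2: (2.516,10.516) -> (11.85,19.85) [heading=45, draw]
  RT 90: heading 45 -> 315
  RT 135: heading 315 -> 180
  -- iteration 2/4 --
  BK 9.3: (11.85,19.85) -> (21.15,19.85) [heading=180, draw]
  FD 13.2: (21.15,19.85) -> (7.95,19.85) [heading=180, draw]
  RT 90: heading 180 -> 90
  RT 135: heading 90 -> 315
  -- iteration 3/4 --
  BK 9.3: (7.95,19.85) -> (1.374,26.426) [heading=315, draw]
  FD 13.2: (1.374,26.426) -> (10.707,17.092) [heading=315, draw]
  RT 90: heading 315 -> 225
  RT 135: heading 225 -> 90
  -- iteration 4/4 --
  BK 9.3: (10.707,17.092) -> (10.707,7.792) [heading=90, draw]
  FD 13.2: (10.707,7.792) -> (10.707,20.992) [heading=90, draw]
  RT 90: heading 90 -> 0
  RT 135: heading 0 -> 225
]
PD: pen down
FD 3.6: (10.707,20.992) -> (8.162,18.446) [heading=225, draw]
FD 5.1: (8.162,18.446) -> (4.555,14.84) [heading=225, draw]
Final: pos=(4.555,14.84), heading=225, 13 segment(s) drawn

Segment endpoints: x in {-10, -8.656, -0.878, 1.374, 2.516, 4.555, 7.95, 8.162, 9.092, 10.707, 10.707, 10.707, 11.85, 21.15}, y in {-2, -0.656, 7.122, 7.792, 10.516, 14.84, 17.092, 18.446, 19.85, 20.992, 26.426}
xmin=-10, ymin=-2, xmax=21.15, ymax=26.426

Answer: -10 -2 21.15 26.426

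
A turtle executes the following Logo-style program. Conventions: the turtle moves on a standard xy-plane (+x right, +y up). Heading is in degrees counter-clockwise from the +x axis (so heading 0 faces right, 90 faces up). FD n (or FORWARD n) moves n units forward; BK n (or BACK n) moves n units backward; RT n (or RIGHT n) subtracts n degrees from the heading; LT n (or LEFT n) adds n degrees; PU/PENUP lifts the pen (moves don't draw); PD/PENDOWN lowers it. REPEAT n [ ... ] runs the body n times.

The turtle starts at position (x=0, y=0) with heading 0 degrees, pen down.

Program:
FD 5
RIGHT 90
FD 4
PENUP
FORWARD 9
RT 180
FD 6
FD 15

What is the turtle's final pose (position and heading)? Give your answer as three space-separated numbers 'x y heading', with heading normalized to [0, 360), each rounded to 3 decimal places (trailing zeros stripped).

Executing turtle program step by step:
Start: pos=(0,0), heading=0, pen down
FD 5: (0,0) -> (5,0) [heading=0, draw]
RT 90: heading 0 -> 270
FD 4: (5,0) -> (5,-4) [heading=270, draw]
PU: pen up
FD 9: (5,-4) -> (5,-13) [heading=270, move]
RT 180: heading 270 -> 90
FD 6: (5,-13) -> (5,-7) [heading=90, move]
FD 15: (5,-7) -> (5,8) [heading=90, move]
Final: pos=(5,8), heading=90, 2 segment(s) drawn

Answer: 5 8 90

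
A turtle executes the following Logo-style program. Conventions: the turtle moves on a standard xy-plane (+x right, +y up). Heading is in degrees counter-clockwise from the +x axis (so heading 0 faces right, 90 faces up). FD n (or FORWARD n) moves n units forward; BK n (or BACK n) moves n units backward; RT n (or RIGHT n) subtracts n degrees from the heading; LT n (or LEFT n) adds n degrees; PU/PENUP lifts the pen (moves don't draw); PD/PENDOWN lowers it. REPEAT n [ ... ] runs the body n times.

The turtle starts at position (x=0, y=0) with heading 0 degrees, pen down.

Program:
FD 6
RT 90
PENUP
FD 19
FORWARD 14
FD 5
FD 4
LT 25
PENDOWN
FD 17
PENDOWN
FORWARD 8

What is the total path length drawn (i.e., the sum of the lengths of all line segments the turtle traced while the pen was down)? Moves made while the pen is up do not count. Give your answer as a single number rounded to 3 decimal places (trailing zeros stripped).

Executing turtle program step by step:
Start: pos=(0,0), heading=0, pen down
FD 6: (0,0) -> (6,0) [heading=0, draw]
RT 90: heading 0 -> 270
PU: pen up
FD 19: (6,0) -> (6,-19) [heading=270, move]
FD 14: (6,-19) -> (6,-33) [heading=270, move]
FD 5: (6,-33) -> (6,-38) [heading=270, move]
FD 4: (6,-38) -> (6,-42) [heading=270, move]
LT 25: heading 270 -> 295
PD: pen down
FD 17: (6,-42) -> (13.185,-57.407) [heading=295, draw]
PD: pen down
FD 8: (13.185,-57.407) -> (16.565,-64.658) [heading=295, draw]
Final: pos=(16.565,-64.658), heading=295, 3 segment(s) drawn

Segment lengths:
  seg 1: (0,0) -> (6,0), length = 6
  seg 2: (6,-42) -> (13.185,-57.407), length = 17
  seg 3: (13.185,-57.407) -> (16.565,-64.658), length = 8
Total = 31

Answer: 31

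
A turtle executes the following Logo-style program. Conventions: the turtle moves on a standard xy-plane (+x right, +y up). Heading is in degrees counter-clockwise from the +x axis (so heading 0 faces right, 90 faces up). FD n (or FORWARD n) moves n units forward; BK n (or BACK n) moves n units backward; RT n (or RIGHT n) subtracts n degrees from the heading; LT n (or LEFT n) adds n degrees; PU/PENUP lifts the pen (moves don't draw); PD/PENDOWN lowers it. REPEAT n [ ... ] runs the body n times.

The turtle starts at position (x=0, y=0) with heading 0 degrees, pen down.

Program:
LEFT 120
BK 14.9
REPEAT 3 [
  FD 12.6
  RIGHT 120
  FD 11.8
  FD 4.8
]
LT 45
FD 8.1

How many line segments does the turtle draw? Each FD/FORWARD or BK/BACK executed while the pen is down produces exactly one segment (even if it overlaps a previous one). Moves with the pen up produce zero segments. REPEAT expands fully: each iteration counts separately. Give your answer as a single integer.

Answer: 11

Derivation:
Executing turtle program step by step:
Start: pos=(0,0), heading=0, pen down
LT 120: heading 0 -> 120
BK 14.9: (0,0) -> (7.45,-12.904) [heading=120, draw]
REPEAT 3 [
  -- iteration 1/3 --
  FD 12.6: (7.45,-12.904) -> (1.15,-1.992) [heading=120, draw]
  RT 120: heading 120 -> 0
  FD 11.8: (1.15,-1.992) -> (12.95,-1.992) [heading=0, draw]
  FD 4.8: (12.95,-1.992) -> (17.75,-1.992) [heading=0, draw]
  -- iteration 2/3 --
  FD 12.6: (17.75,-1.992) -> (30.35,-1.992) [heading=0, draw]
  RT 120: heading 0 -> 240
  FD 11.8: (30.35,-1.992) -> (24.45,-12.211) [heading=240, draw]
  FD 4.8: (24.45,-12.211) -> (22.05,-16.368) [heading=240, draw]
  -- iteration 3/3 --
  FD 12.6: (22.05,-16.368) -> (15.75,-27.28) [heading=240, draw]
  RT 120: heading 240 -> 120
  FD 11.8: (15.75,-27.28) -> (9.85,-17.061) [heading=120, draw]
  FD 4.8: (9.85,-17.061) -> (7.45,-12.904) [heading=120, draw]
]
LT 45: heading 120 -> 165
FD 8.1: (7.45,-12.904) -> (-0.374,-10.807) [heading=165, draw]
Final: pos=(-0.374,-10.807), heading=165, 11 segment(s) drawn
Segments drawn: 11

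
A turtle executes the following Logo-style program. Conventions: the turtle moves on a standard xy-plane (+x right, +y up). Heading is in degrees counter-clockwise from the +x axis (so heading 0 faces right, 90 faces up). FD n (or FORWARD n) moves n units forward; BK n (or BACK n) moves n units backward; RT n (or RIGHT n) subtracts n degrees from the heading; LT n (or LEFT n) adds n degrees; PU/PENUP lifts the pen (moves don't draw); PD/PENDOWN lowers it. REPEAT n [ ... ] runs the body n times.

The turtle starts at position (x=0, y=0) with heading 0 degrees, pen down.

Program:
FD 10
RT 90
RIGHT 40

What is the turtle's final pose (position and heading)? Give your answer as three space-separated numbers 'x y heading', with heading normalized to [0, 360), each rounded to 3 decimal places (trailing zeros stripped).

Answer: 10 0 230

Derivation:
Executing turtle program step by step:
Start: pos=(0,0), heading=0, pen down
FD 10: (0,0) -> (10,0) [heading=0, draw]
RT 90: heading 0 -> 270
RT 40: heading 270 -> 230
Final: pos=(10,0), heading=230, 1 segment(s) drawn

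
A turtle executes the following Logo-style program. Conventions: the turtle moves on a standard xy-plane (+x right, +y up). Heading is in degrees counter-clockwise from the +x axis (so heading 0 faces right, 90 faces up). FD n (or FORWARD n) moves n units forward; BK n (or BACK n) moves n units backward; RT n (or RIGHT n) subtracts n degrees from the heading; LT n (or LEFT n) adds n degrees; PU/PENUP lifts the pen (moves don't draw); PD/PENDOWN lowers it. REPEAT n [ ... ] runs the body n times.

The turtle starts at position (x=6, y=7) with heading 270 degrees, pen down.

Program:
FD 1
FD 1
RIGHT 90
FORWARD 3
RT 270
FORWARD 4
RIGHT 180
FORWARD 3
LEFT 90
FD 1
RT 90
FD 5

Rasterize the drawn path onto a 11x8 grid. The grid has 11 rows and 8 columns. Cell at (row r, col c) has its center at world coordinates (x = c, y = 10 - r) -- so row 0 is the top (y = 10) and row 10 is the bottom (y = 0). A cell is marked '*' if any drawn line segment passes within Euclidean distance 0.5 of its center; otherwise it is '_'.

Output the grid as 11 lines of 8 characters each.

Answer: ________
__*_____
__*_____
__*___*_
__*___*_
__*****_
__**____
___*____
___*____
___*____
________

Derivation:
Segment 0: (6,7) -> (6,6)
Segment 1: (6,6) -> (6,5)
Segment 2: (6,5) -> (3,5)
Segment 3: (3,5) -> (3,1)
Segment 4: (3,1) -> (3,4)
Segment 5: (3,4) -> (2,4)
Segment 6: (2,4) -> (2,9)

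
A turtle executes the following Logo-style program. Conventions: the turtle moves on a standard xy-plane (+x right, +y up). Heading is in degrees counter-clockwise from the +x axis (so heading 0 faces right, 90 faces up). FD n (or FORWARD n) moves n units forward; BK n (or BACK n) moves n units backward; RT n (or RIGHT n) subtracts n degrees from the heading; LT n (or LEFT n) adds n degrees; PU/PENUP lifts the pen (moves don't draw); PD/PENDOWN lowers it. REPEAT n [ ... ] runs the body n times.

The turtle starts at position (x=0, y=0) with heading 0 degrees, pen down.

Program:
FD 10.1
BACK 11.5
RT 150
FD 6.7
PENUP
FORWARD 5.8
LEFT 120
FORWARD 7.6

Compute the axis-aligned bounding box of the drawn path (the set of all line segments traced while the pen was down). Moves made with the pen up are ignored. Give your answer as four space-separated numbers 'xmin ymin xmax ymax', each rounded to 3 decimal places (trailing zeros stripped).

Answer: -7.202 -3.35 10.1 0

Derivation:
Executing turtle program step by step:
Start: pos=(0,0), heading=0, pen down
FD 10.1: (0,0) -> (10.1,0) [heading=0, draw]
BK 11.5: (10.1,0) -> (-1.4,0) [heading=0, draw]
RT 150: heading 0 -> 210
FD 6.7: (-1.4,0) -> (-7.202,-3.35) [heading=210, draw]
PU: pen up
FD 5.8: (-7.202,-3.35) -> (-12.225,-6.25) [heading=210, move]
LT 120: heading 210 -> 330
FD 7.6: (-12.225,-6.25) -> (-5.644,-10.05) [heading=330, move]
Final: pos=(-5.644,-10.05), heading=330, 3 segment(s) drawn

Segment endpoints: x in {-7.202, -1.4, 0, 10.1}, y in {-3.35, 0}
xmin=-7.202, ymin=-3.35, xmax=10.1, ymax=0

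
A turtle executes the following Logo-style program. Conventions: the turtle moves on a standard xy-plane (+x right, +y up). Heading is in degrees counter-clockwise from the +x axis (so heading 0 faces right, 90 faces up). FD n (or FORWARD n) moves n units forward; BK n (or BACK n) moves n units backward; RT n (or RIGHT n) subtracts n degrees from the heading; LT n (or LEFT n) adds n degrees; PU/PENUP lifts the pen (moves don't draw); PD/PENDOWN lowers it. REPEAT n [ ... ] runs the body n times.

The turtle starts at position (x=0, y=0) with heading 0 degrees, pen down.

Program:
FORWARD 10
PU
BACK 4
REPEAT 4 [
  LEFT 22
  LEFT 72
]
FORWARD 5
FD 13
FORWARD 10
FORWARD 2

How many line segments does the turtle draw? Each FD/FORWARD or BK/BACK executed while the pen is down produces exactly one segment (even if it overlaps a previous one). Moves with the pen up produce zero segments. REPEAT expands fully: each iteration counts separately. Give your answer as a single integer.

Answer: 1

Derivation:
Executing turtle program step by step:
Start: pos=(0,0), heading=0, pen down
FD 10: (0,0) -> (10,0) [heading=0, draw]
PU: pen up
BK 4: (10,0) -> (6,0) [heading=0, move]
REPEAT 4 [
  -- iteration 1/4 --
  LT 22: heading 0 -> 22
  LT 72: heading 22 -> 94
  -- iteration 2/4 --
  LT 22: heading 94 -> 116
  LT 72: heading 116 -> 188
  -- iteration 3/4 --
  LT 22: heading 188 -> 210
  LT 72: heading 210 -> 282
  -- iteration 4/4 --
  LT 22: heading 282 -> 304
  LT 72: heading 304 -> 16
]
FD 5: (6,0) -> (10.806,1.378) [heading=16, move]
FD 13: (10.806,1.378) -> (23.303,4.961) [heading=16, move]
FD 10: (23.303,4.961) -> (32.915,7.718) [heading=16, move]
FD 2: (32.915,7.718) -> (34.838,8.269) [heading=16, move]
Final: pos=(34.838,8.269), heading=16, 1 segment(s) drawn
Segments drawn: 1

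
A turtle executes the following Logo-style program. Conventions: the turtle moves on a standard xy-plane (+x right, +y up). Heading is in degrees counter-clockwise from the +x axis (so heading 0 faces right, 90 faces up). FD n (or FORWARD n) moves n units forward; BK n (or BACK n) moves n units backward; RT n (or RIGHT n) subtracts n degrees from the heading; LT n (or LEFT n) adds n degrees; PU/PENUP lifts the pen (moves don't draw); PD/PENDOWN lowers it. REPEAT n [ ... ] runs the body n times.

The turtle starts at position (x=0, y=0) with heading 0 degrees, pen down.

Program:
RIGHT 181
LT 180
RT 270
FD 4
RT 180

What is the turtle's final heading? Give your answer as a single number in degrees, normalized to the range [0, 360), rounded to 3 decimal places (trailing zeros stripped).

Executing turtle program step by step:
Start: pos=(0,0), heading=0, pen down
RT 181: heading 0 -> 179
LT 180: heading 179 -> 359
RT 270: heading 359 -> 89
FD 4: (0,0) -> (0.07,3.999) [heading=89, draw]
RT 180: heading 89 -> 269
Final: pos=(0.07,3.999), heading=269, 1 segment(s) drawn

Answer: 269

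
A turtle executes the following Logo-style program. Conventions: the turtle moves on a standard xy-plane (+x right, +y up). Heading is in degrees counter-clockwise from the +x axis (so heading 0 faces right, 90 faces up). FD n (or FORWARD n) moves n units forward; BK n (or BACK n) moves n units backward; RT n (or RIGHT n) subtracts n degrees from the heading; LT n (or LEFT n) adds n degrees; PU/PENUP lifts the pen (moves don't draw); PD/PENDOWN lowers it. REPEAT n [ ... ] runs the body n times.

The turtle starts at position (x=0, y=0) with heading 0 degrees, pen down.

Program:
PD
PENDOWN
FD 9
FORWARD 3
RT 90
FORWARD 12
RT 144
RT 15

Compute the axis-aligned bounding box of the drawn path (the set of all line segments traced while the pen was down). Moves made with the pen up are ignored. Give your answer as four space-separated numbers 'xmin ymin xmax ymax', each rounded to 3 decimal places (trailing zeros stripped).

Answer: 0 -12 12 0

Derivation:
Executing turtle program step by step:
Start: pos=(0,0), heading=0, pen down
PD: pen down
PD: pen down
FD 9: (0,0) -> (9,0) [heading=0, draw]
FD 3: (9,0) -> (12,0) [heading=0, draw]
RT 90: heading 0 -> 270
FD 12: (12,0) -> (12,-12) [heading=270, draw]
RT 144: heading 270 -> 126
RT 15: heading 126 -> 111
Final: pos=(12,-12), heading=111, 3 segment(s) drawn

Segment endpoints: x in {0, 9, 12}, y in {-12, 0}
xmin=0, ymin=-12, xmax=12, ymax=0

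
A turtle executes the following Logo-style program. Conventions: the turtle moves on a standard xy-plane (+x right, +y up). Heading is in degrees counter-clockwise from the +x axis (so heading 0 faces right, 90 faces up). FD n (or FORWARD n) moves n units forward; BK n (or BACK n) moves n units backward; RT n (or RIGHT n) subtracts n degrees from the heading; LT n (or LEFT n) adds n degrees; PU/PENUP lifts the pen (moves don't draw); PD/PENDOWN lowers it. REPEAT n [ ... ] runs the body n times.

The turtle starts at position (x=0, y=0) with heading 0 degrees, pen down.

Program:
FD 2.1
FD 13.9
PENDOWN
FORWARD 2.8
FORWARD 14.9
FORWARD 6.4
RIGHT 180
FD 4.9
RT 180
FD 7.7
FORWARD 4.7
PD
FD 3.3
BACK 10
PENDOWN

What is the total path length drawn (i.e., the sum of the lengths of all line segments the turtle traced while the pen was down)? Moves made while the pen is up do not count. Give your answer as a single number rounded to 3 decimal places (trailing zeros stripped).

Answer: 70.7

Derivation:
Executing turtle program step by step:
Start: pos=(0,0), heading=0, pen down
FD 2.1: (0,0) -> (2.1,0) [heading=0, draw]
FD 13.9: (2.1,0) -> (16,0) [heading=0, draw]
PD: pen down
FD 2.8: (16,0) -> (18.8,0) [heading=0, draw]
FD 14.9: (18.8,0) -> (33.7,0) [heading=0, draw]
FD 6.4: (33.7,0) -> (40.1,0) [heading=0, draw]
RT 180: heading 0 -> 180
FD 4.9: (40.1,0) -> (35.2,0) [heading=180, draw]
RT 180: heading 180 -> 0
FD 7.7: (35.2,0) -> (42.9,0) [heading=0, draw]
FD 4.7: (42.9,0) -> (47.6,0) [heading=0, draw]
PD: pen down
FD 3.3: (47.6,0) -> (50.9,0) [heading=0, draw]
BK 10: (50.9,0) -> (40.9,0) [heading=0, draw]
PD: pen down
Final: pos=(40.9,0), heading=0, 10 segment(s) drawn

Segment lengths:
  seg 1: (0,0) -> (2.1,0), length = 2.1
  seg 2: (2.1,0) -> (16,0), length = 13.9
  seg 3: (16,0) -> (18.8,0), length = 2.8
  seg 4: (18.8,0) -> (33.7,0), length = 14.9
  seg 5: (33.7,0) -> (40.1,0), length = 6.4
  seg 6: (40.1,0) -> (35.2,0), length = 4.9
  seg 7: (35.2,0) -> (42.9,0), length = 7.7
  seg 8: (42.9,0) -> (47.6,0), length = 4.7
  seg 9: (47.6,0) -> (50.9,0), length = 3.3
  seg 10: (50.9,0) -> (40.9,0), length = 10
Total = 70.7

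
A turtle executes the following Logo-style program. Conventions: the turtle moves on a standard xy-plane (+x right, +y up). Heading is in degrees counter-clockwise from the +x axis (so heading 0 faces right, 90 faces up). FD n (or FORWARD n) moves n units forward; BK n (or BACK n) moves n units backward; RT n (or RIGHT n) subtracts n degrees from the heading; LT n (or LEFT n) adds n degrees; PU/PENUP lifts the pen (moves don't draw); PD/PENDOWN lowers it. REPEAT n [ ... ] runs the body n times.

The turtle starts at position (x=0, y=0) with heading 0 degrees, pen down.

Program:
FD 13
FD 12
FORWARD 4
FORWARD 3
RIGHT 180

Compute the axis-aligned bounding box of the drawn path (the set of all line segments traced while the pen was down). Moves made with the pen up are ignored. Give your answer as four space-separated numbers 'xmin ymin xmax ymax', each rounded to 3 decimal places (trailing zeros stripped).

Executing turtle program step by step:
Start: pos=(0,0), heading=0, pen down
FD 13: (0,0) -> (13,0) [heading=0, draw]
FD 12: (13,0) -> (25,0) [heading=0, draw]
FD 4: (25,0) -> (29,0) [heading=0, draw]
FD 3: (29,0) -> (32,0) [heading=0, draw]
RT 180: heading 0 -> 180
Final: pos=(32,0), heading=180, 4 segment(s) drawn

Segment endpoints: x in {0, 13, 25, 29, 32}, y in {0}
xmin=0, ymin=0, xmax=32, ymax=0

Answer: 0 0 32 0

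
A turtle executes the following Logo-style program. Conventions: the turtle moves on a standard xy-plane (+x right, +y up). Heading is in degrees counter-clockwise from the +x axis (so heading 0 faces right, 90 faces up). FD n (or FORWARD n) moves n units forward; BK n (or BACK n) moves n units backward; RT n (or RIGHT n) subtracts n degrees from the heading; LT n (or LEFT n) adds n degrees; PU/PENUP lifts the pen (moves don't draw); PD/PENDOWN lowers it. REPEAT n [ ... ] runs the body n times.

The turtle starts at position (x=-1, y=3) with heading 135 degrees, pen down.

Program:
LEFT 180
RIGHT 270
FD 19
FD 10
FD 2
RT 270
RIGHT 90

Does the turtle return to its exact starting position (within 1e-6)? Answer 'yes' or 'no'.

Executing turtle program step by step:
Start: pos=(-1,3), heading=135, pen down
LT 180: heading 135 -> 315
RT 270: heading 315 -> 45
FD 19: (-1,3) -> (12.435,16.435) [heading=45, draw]
FD 10: (12.435,16.435) -> (19.506,23.506) [heading=45, draw]
FD 2: (19.506,23.506) -> (20.92,24.92) [heading=45, draw]
RT 270: heading 45 -> 135
RT 90: heading 135 -> 45
Final: pos=(20.92,24.92), heading=45, 3 segment(s) drawn

Start position: (-1, 3)
Final position: (20.92, 24.92)
Distance = 31; >= 1e-6 -> NOT closed

Answer: no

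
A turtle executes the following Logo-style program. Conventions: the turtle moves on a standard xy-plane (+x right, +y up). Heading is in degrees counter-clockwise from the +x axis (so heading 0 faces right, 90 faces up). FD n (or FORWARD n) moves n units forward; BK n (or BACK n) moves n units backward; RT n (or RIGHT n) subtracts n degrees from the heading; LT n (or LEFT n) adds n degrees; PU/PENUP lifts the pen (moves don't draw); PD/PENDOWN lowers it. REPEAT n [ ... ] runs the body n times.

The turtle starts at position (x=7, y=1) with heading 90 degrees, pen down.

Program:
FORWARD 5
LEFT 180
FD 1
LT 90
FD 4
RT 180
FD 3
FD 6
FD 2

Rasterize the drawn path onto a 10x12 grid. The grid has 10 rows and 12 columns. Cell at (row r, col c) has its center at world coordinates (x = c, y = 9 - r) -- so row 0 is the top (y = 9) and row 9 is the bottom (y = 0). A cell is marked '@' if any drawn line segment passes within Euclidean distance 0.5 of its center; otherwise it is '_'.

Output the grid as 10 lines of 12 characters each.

Segment 0: (7,1) -> (7,6)
Segment 1: (7,6) -> (7,5)
Segment 2: (7,5) -> (11,5)
Segment 3: (11,5) -> (8,5)
Segment 4: (8,5) -> (2,5)
Segment 5: (2,5) -> (0,5)

Answer: ____________
____________
____________
_______@____
@@@@@@@@@@@@
_______@____
_______@____
_______@____
_______@____
____________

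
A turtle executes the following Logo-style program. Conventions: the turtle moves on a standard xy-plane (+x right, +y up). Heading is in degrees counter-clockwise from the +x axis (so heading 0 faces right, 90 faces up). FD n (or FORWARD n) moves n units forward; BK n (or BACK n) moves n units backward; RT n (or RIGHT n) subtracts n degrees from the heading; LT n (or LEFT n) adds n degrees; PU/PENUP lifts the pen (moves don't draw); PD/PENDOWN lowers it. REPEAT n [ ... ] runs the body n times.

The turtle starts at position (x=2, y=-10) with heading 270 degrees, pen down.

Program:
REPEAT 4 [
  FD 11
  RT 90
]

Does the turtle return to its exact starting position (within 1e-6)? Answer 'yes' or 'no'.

Answer: yes

Derivation:
Executing turtle program step by step:
Start: pos=(2,-10), heading=270, pen down
REPEAT 4 [
  -- iteration 1/4 --
  FD 11: (2,-10) -> (2,-21) [heading=270, draw]
  RT 90: heading 270 -> 180
  -- iteration 2/4 --
  FD 11: (2,-21) -> (-9,-21) [heading=180, draw]
  RT 90: heading 180 -> 90
  -- iteration 3/4 --
  FD 11: (-9,-21) -> (-9,-10) [heading=90, draw]
  RT 90: heading 90 -> 0
  -- iteration 4/4 --
  FD 11: (-9,-10) -> (2,-10) [heading=0, draw]
  RT 90: heading 0 -> 270
]
Final: pos=(2,-10), heading=270, 4 segment(s) drawn

Start position: (2, -10)
Final position: (2, -10)
Distance = 0; < 1e-6 -> CLOSED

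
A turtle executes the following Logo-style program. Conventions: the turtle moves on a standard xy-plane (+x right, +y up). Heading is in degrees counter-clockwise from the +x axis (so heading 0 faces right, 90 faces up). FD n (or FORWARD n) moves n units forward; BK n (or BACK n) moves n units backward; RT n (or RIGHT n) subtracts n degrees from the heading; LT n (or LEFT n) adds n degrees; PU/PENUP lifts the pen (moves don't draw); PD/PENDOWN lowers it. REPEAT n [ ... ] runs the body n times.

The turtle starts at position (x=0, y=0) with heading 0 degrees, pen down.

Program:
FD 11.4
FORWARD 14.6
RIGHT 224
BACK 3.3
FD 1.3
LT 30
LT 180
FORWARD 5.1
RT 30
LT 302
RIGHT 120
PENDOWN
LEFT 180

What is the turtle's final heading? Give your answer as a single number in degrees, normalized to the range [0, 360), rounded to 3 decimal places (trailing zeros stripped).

Answer: 318

Derivation:
Executing turtle program step by step:
Start: pos=(0,0), heading=0, pen down
FD 11.4: (0,0) -> (11.4,0) [heading=0, draw]
FD 14.6: (11.4,0) -> (26,0) [heading=0, draw]
RT 224: heading 0 -> 136
BK 3.3: (26,0) -> (28.374,-2.292) [heading=136, draw]
FD 1.3: (28.374,-2.292) -> (27.439,-1.389) [heading=136, draw]
LT 30: heading 136 -> 166
LT 180: heading 166 -> 346
FD 5.1: (27.439,-1.389) -> (32.387,-2.623) [heading=346, draw]
RT 30: heading 346 -> 316
LT 302: heading 316 -> 258
RT 120: heading 258 -> 138
PD: pen down
LT 180: heading 138 -> 318
Final: pos=(32.387,-2.623), heading=318, 5 segment(s) drawn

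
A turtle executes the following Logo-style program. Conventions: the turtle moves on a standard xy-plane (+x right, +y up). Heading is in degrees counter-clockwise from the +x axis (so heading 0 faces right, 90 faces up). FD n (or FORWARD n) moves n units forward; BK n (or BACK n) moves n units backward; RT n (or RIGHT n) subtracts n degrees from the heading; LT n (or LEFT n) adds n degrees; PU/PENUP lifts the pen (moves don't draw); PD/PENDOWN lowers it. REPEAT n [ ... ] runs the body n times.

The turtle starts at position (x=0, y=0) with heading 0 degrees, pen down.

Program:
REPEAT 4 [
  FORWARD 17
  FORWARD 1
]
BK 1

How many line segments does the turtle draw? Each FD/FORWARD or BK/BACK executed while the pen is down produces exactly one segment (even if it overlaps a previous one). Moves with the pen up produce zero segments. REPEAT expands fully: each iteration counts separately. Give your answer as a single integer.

Executing turtle program step by step:
Start: pos=(0,0), heading=0, pen down
REPEAT 4 [
  -- iteration 1/4 --
  FD 17: (0,0) -> (17,0) [heading=0, draw]
  FD 1: (17,0) -> (18,0) [heading=0, draw]
  -- iteration 2/4 --
  FD 17: (18,0) -> (35,0) [heading=0, draw]
  FD 1: (35,0) -> (36,0) [heading=0, draw]
  -- iteration 3/4 --
  FD 17: (36,0) -> (53,0) [heading=0, draw]
  FD 1: (53,0) -> (54,0) [heading=0, draw]
  -- iteration 4/4 --
  FD 17: (54,0) -> (71,0) [heading=0, draw]
  FD 1: (71,0) -> (72,0) [heading=0, draw]
]
BK 1: (72,0) -> (71,0) [heading=0, draw]
Final: pos=(71,0), heading=0, 9 segment(s) drawn
Segments drawn: 9

Answer: 9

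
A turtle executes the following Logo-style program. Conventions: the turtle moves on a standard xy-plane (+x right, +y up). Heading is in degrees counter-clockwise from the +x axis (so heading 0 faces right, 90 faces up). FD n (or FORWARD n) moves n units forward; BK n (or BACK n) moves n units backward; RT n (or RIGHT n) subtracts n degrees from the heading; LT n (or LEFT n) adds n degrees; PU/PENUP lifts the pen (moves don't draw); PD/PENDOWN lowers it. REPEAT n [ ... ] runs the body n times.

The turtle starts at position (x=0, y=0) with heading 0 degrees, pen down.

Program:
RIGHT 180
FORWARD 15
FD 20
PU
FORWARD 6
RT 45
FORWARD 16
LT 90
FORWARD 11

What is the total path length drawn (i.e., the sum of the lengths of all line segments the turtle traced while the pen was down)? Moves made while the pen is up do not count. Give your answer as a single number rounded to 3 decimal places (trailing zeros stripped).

Answer: 35

Derivation:
Executing turtle program step by step:
Start: pos=(0,0), heading=0, pen down
RT 180: heading 0 -> 180
FD 15: (0,0) -> (-15,0) [heading=180, draw]
FD 20: (-15,0) -> (-35,0) [heading=180, draw]
PU: pen up
FD 6: (-35,0) -> (-41,0) [heading=180, move]
RT 45: heading 180 -> 135
FD 16: (-41,0) -> (-52.314,11.314) [heading=135, move]
LT 90: heading 135 -> 225
FD 11: (-52.314,11.314) -> (-60.092,3.536) [heading=225, move]
Final: pos=(-60.092,3.536), heading=225, 2 segment(s) drawn

Segment lengths:
  seg 1: (0,0) -> (-15,0), length = 15
  seg 2: (-15,0) -> (-35,0), length = 20
Total = 35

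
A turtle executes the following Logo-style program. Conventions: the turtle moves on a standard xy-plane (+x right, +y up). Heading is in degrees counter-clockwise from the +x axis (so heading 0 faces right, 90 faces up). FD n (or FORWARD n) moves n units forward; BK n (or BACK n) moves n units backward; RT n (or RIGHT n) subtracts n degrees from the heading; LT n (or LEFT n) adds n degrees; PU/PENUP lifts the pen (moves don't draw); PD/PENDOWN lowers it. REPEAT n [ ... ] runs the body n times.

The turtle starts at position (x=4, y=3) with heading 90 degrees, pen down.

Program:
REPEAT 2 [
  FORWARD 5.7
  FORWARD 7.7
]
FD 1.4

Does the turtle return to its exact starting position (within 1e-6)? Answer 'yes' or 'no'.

Answer: no

Derivation:
Executing turtle program step by step:
Start: pos=(4,3), heading=90, pen down
REPEAT 2 [
  -- iteration 1/2 --
  FD 5.7: (4,3) -> (4,8.7) [heading=90, draw]
  FD 7.7: (4,8.7) -> (4,16.4) [heading=90, draw]
  -- iteration 2/2 --
  FD 5.7: (4,16.4) -> (4,22.1) [heading=90, draw]
  FD 7.7: (4,22.1) -> (4,29.8) [heading=90, draw]
]
FD 1.4: (4,29.8) -> (4,31.2) [heading=90, draw]
Final: pos=(4,31.2), heading=90, 5 segment(s) drawn

Start position: (4, 3)
Final position: (4, 31.2)
Distance = 28.2; >= 1e-6 -> NOT closed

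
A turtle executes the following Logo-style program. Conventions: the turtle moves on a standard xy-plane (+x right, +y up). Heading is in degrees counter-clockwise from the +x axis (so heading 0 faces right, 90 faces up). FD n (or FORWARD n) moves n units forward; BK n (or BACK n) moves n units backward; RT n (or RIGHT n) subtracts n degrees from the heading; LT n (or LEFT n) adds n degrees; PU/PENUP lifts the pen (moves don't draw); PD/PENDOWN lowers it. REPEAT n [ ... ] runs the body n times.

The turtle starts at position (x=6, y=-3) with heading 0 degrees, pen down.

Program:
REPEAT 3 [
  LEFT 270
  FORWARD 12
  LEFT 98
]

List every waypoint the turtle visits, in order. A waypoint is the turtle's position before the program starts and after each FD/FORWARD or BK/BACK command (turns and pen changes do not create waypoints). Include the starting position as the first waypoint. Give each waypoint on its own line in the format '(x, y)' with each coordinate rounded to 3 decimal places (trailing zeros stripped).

Executing turtle program step by step:
Start: pos=(6,-3), heading=0, pen down
REPEAT 3 [
  -- iteration 1/3 --
  LT 270: heading 0 -> 270
  FD 12: (6,-3) -> (6,-15) [heading=270, draw]
  LT 98: heading 270 -> 8
  -- iteration 2/3 --
  LT 270: heading 8 -> 278
  FD 12: (6,-15) -> (7.67,-26.883) [heading=278, draw]
  LT 98: heading 278 -> 16
  -- iteration 3/3 --
  LT 270: heading 16 -> 286
  FD 12: (7.67,-26.883) -> (10.978,-38.418) [heading=286, draw]
  LT 98: heading 286 -> 24
]
Final: pos=(10.978,-38.418), heading=24, 3 segment(s) drawn
Waypoints (4 total):
(6, -3)
(6, -15)
(7.67, -26.883)
(10.978, -38.418)

Answer: (6, -3)
(6, -15)
(7.67, -26.883)
(10.978, -38.418)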